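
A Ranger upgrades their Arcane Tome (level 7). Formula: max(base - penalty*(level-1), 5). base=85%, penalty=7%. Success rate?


raw_rate = 85 - 7 * (7 - 1)
= 85 - 7 * 6
= 85 - 42
= 43
Apply floor: max(43, 5) = 43%

43%


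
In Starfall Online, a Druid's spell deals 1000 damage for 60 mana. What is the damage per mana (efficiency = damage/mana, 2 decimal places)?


Efficiency = damage / mana
= 1000 / 60
= 16.67

16.67 dmg/mana


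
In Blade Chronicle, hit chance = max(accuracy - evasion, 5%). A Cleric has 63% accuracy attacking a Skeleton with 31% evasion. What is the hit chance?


accuracy - evasion = 63 - 31 = 32
Apply floor: max(32, 5) = 32
Hit chance = 32%

32%


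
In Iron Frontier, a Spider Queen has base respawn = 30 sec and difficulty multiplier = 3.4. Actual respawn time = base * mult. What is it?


Respawn time = base * multiplier
= 30 * 3.4
= 102.0 seconds

102.0 seconds


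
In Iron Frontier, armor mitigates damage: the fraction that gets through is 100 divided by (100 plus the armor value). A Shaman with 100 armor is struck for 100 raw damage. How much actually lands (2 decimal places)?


actual = 100 * 100 / (100 + 100)
= 100 * 100 / 200
= 10000 / 200
= 50.00

50.00 damage


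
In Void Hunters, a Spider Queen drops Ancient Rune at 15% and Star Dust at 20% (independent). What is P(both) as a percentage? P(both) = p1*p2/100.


For independent events, P(both) = P(A) * P(B)
= 15% * 20%
= 300 / 100 %
= 3.0%

3.0%


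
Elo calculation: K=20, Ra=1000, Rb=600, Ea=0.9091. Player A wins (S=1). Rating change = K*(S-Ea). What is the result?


Elo update: delta = K * (S - Ea), where S = 1 (wins)
S - Ea = 1 - 0.9091 = 0.0909
Rating change = 20 * 0.0909
= 1.82

1.82 rating points


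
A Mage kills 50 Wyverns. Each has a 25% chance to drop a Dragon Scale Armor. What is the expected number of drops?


Expected drops = kills * (drop_rate / 100)
= 50 * (25 / 100)
= 50 * 0.25
= 12.5

12.5 drops


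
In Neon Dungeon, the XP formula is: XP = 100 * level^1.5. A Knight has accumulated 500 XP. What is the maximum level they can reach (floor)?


XP = 100 * level^1.5, so level = (XP / 100)^(1/1.5)
= (500 / 100)^(1/1.5)
= 5.0^0.6667
= 2.924
Floor: level = 2

level 2


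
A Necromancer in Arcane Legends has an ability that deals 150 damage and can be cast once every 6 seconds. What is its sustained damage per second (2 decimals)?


DPS = damage / cooldown
= 150 / 6
= 25.00

25.00 DPS


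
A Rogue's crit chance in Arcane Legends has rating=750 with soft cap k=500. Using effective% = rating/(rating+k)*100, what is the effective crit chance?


effective% = rating / (rating + k) * 100
= 750 / (750 + 500) * 100
= 750 / 1250 * 100
= 0.6 * 100
= 60.00%

60.00%


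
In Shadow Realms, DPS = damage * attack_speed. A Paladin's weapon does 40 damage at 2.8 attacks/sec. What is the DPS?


DPS = damage * attack_speed
= 40 * 2.8
= 112.0

112.0 DPS


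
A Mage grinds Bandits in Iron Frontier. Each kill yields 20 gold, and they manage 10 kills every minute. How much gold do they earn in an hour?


Gold per minute = 20 * 10 = 200
Gold per hour = 200 * 60 = 12000

12000 gold/hour


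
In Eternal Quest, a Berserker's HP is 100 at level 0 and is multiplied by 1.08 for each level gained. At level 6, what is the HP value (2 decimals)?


value = base * growth^level
= 100 * 1.08^6
= 100 * 1.586874
= 158.69

158.69 HP


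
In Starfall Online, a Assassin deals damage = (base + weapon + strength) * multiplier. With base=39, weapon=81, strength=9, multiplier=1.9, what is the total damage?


Sum base + weapon + str = 39 + 81 + 9 = 129
Multiply by 1.9:
129 * 1.9 = 245.1

245.1 damage


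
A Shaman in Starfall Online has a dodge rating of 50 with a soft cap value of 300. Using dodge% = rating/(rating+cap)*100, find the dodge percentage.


dodge% = 50 / (50 + 300) * 100
= 50 / 350 * 100
= 0.142857 * 100
= 14.29%

14.29%


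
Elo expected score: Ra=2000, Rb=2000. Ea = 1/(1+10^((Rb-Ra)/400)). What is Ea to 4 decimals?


Elo expected score: Ea = 1/(1 + 10^((Rb-Ra)/400))
Rb - Ra = 2000 - 2000 = 0
(Rb-Ra)/400 = 0/400 = 0.0
10^0.0 = 1.0
Ea = 1/(1 + 1.0) = 1/2.0 = 0.5000

0.5000


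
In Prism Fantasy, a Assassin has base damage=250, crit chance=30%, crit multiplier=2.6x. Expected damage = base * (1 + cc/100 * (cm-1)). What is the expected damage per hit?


E[dmg] = base * (1 + crit_chance * (crit_mult - 1))
cc as decimal = 30/100 = 0.3
cm - 1 = 2.6 - 1 = 1.6
Bonus factor = 0.3 * 1.6 = 0.48
Total multiplier = 1 + 0.48 = 1.48
Expected damage = 250 * 1.48 = 370.00

370.00 damage


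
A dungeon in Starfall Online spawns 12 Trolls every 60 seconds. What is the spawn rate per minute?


Spawns per minute = count * (60 / interval)
= 12 * (60 / 60)
= 12 * 1.0
= 12.0

12.0 per minute


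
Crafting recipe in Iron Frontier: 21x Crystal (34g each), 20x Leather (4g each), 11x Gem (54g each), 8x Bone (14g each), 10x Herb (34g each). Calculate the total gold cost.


Cost breakdown:
  Crystal: 21 * 34 = 714
  Leather: 20 * 4 = 80
  Gem: 11 * 54 = 594
  Bone: 8 * 14 = 112
  Herb: 10 * 34 = 340
Total = 714 + 80 + 594 + 112 + 340 = 1840

1840 gold


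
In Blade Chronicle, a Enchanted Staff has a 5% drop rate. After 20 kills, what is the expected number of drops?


Expected drops = kills * (drop_rate / 100)
= 20 * (5 / 100)
= 20 * 0.05
= 1.0

1.0 drops


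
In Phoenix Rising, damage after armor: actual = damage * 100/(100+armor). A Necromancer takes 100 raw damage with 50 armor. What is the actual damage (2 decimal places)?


actual = 100 * 100 / (100 + 50)
= 100 * 100 / 150
= 10000 / 150
= 66.67

66.67 damage


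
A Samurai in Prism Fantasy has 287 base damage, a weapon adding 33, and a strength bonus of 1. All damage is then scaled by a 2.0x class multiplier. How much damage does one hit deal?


Sum base + weapon + str = 287 + 33 + 1 = 321
Multiply by 2.0:
321 * 2.0 = 642.0

642.0 damage


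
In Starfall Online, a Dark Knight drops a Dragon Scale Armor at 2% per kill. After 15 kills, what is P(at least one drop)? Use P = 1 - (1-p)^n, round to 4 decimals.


P(at least one) = 1 - P(none) = 1 - (1-p)^n
p = 2/100 = 0.02
1 - p = 0.98
(1 - p)^15 = 0.98^15 = 0.738569
P(at least one) = 1 - 0.738569 = 0.2614

0.2614


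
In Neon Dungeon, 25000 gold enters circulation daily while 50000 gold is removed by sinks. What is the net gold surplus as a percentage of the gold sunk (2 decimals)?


Net gold = 25000 - 50000 = -25000
Inflation rate = net / sunk * 100 = -25000 / 50000 * 100
= -0.5 * 100
= -50.00%

-50.00%


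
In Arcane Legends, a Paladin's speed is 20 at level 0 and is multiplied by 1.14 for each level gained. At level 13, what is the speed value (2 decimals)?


value = base * growth^level
= 20 * 1.14^13
= 20 * 5.492411
= 109.85

109.85 speed


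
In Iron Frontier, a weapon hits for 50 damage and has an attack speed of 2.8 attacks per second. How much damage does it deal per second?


DPS = damage * attack_speed
= 50 * 2.8
= 140.0

140.0 DPS


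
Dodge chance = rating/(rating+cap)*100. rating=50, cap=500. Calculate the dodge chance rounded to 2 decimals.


dodge% = 50 / (50 + 500) * 100
= 50 / 550 * 100
= 0.090909 * 100
= 9.09%

9.09%


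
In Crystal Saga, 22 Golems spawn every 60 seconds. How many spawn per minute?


Spawns per minute = count * (60 / interval)
= 22 * (60 / 60)
= 22 * 1.0
= 22.0

22.0 per minute


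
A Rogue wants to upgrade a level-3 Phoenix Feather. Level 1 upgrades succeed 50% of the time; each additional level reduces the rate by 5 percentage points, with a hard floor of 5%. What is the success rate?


raw_rate = 50 - 5 * (3 - 1)
= 50 - 5 * 2
= 50 - 10
= 40
Apply floor: max(40, 5) = 40%

40%


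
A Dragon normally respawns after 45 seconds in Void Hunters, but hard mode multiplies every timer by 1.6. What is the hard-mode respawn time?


Respawn time = base * multiplier
= 45 * 1.6
= 72.0 seconds

72.0 seconds


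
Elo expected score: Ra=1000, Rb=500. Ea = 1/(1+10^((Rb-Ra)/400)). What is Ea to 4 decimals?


Elo expected score: Ea = 1/(1 + 10^((Rb-Ra)/400))
Rb - Ra = 500 - 1000 = -500
(Rb-Ra)/400 = -500/400 = -1.25
10^-1.25 = 0.056234
Ea = 1/(1 + 0.056234) = 1/1.056234 = 0.9468

0.9468


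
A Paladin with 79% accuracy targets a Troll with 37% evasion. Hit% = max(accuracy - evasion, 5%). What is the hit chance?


accuracy - evasion = 79 - 37 = 42
Apply floor: max(42, 5) = 42
Hit chance = 42%

42%


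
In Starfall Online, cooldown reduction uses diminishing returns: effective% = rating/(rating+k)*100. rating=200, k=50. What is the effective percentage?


effective% = rating / (rating + k) * 100
= 200 / (200 + 50) * 100
= 200 / 250 * 100
= 0.8 * 100
= 80.00%

80.00%


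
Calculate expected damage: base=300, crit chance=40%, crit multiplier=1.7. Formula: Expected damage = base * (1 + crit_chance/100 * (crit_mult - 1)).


E[dmg] = base * (1 + crit_chance * (crit_mult - 1))
cc as decimal = 40/100 = 0.4
cm - 1 = 1.7 - 1 = 0.7
Bonus factor = 0.4 * 0.7 = 0.28
Total multiplier = 1 + 0.28 = 1.28
Expected damage = 300 * 1.28 = 384.00

384.00 damage


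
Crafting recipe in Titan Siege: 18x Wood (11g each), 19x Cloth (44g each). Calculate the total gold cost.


Cost breakdown:
  Wood: 18 * 11 = 198
  Cloth: 19 * 44 = 836
Total = 198 + 836 = 1034

1034 gold


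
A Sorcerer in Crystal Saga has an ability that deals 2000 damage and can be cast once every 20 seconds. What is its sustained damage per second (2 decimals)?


DPS = damage / cooldown
= 2000 / 20
= 100.00

100.00 DPS


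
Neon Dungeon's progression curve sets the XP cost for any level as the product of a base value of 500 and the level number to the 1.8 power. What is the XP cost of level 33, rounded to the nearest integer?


XP = 500 * level^1.8
Substitute level = 33:
XP = 500 * 33^1.8
= 500 * 541.1593
= 270580

270580 XP


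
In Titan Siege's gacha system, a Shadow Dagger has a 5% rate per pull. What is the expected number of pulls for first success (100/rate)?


Expected pulls for a geometric distribution = 1/p = 100 / rate%
= 100 / 5
= 20.0

20.0 pulls


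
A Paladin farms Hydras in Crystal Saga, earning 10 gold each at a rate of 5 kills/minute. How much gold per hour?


Gold per minute = 10 * 5 = 50
Gold per hour = 50 * 60 = 3000

3000 gold/hour


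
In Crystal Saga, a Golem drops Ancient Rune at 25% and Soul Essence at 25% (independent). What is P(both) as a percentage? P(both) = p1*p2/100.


For independent events, P(both) = P(A) * P(B)
= 25% * 25%
= 625 / 100 %
= 6.25%

6.25%


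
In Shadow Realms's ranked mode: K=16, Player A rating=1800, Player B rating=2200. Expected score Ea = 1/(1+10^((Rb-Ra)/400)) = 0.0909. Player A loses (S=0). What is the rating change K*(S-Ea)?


Elo update: delta = K * (S - Ea), where S = 0 (loses)
S - Ea = 0 - 0.0909 = -0.0909
Rating change = 16 * -0.0909
= -1.45

-1.45 rating points


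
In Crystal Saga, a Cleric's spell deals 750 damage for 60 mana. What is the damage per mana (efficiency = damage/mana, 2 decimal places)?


Efficiency = damage / mana
= 750 / 60
= 12.50

12.50 dmg/mana


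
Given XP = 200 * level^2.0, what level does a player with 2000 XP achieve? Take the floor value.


XP = 200 * level^2.0, so level = (XP / 200)^(1/2.0)
= (2000 / 200)^(1/2.0)
= 10.0^0.5
= 3.1623
Floor: level = 3

level 3


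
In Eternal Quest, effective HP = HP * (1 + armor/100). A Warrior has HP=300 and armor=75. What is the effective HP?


EHP = 300 * (1 + 75/100)
= 300 * (1 + 0.75)
= 300 * 1.75
= 525.0

525.0 EHP


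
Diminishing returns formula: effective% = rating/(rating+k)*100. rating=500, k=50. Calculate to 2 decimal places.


effective% = rating / (rating + k) * 100
= 500 / (500 + 50) * 100
= 500 / 550 * 100
= 0.909091 * 100
= 90.91%

90.91%


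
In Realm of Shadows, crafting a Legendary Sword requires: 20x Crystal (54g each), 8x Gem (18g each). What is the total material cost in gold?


Cost breakdown:
  Crystal: 20 * 54 = 1080
  Gem: 8 * 18 = 144
Total = 1080 + 144 = 1224

1224 gold


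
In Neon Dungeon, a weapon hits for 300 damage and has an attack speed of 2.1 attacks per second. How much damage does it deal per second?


DPS = damage * attack_speed
= 300 * 2.1
= 630.0

630.0 DPS


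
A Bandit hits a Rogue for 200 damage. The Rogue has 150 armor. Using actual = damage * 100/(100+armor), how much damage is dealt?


actual = 200 * 100 / (100 + 150)
= 200 * 100 / 250
= 20000 / 250
= 80.00

80.00 damage


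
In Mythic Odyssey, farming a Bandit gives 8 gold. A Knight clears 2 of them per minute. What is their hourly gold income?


Gold per minute = 8 * 2 = 16
Gold per hour = 16 * 60 = 960

960 gold/hour


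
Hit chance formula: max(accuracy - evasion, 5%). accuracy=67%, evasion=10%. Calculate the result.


accuracy - evasion = 67 - 10 = 57
Apply floor: max(57, 5) = 57
Hit chance = 57%

57%


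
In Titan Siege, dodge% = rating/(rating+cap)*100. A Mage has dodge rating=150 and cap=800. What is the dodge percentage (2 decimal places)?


dodge% = 150 / (150 + 800) * 100
= 150 / 950 * 100
= 0.157895 * 100
= 15.79%

15.79%


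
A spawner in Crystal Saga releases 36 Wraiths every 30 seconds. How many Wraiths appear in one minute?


Spawns per minute = count * (60 / interval)
= 36 * (60 / 30)
= 36 * 2.0
= 72.0

72.0 per minute


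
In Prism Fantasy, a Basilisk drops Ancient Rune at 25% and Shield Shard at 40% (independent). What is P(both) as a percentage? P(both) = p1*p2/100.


For independent events, P(both) = P(A) * P(B)
= 25% * 40%
= 1000 / 100 %
= 10.0%

10.0%


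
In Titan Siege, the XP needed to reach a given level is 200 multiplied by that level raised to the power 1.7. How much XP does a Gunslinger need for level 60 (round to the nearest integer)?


XP = 200 * level^1.7
Substitute level = 60:
XP = 200 * 60^1.7
= 200 * 1054.0401
= 210808

210808 XP


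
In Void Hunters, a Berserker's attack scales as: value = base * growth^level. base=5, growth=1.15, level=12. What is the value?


value = base * growth^level
= 5 * 1.15^12
= 5 * 5.35025
= 26.75

26.75 attack


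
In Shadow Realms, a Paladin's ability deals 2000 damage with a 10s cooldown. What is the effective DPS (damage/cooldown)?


DPS = damage / cooldown
= 2000 / 10
= 200.00

200.00 DPS


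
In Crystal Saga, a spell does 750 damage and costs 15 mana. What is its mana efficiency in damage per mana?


Efficiency = damage / mana
= 750 / 15
= 50.00

50.00 dmg/mana


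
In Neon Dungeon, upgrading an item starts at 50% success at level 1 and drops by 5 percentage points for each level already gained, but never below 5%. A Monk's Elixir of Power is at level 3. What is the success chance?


raw_rate = 50 - 5 * (3 - 1)
= 50 - 5 * 2
= 50 - 10
= 40
Apply floor: max(40, 5) = 40%

40%


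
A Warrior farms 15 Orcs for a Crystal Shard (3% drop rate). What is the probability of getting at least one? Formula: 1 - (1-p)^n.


P(at least one) = 1 - P(none) = 1 - (1-p)^n
p = 3/100 = 0.03
1 - p = 0.97
(1 - p)^15 = 0.97^15 = 0.633251
P(at least one) = 1 - 0.633251 = 0.3667

0.3667


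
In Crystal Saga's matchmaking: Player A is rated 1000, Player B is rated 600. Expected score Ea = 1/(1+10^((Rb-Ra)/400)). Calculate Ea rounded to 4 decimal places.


Elo expected score: Ea = 1/(1 + 10^((Rb-Ra)/400))
Rb - Ra = 600 - 1000 = -400
(Rb-Ra)/400 = -400/400 = -1.0
10^-1.0 = 0.1
Ea = 1/(1 + 0.1) = 1/1.1 = 0.9091

0.9091


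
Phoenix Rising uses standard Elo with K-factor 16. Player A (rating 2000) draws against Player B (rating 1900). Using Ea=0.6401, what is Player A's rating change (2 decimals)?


Elo update: delta = K * (S - Ea), where S = 0.5 (draws)
S - Ea = 0.5 - 0.6401 = -0.1401
Rating change = 16 * -0.1401
= -2.24

-2.24 rating points


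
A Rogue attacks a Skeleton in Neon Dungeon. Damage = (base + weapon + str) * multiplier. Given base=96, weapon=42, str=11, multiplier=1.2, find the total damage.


Sum base + weapon + str = 96 + 42 + 11 = 149
Multiply by 1.2:
149 * 1.2 = 178.8

178.8 damage


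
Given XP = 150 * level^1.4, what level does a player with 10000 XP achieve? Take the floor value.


XP = 150 * level^1.4, so level = (XP / 150)^(1/1.4)
= (10000 / 150)^(1/1.4)
= 66.6667^0.7143
= 20.0813
Floor: level = 20

level 20


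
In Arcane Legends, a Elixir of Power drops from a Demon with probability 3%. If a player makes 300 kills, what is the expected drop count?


Expected drops = kills * (drop_rate / 100)
= 300 * (3 / 100)
= 300 * 0.03
= 9.0

9.0 drops


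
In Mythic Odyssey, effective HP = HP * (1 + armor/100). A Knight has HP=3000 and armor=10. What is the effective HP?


EHP = 3000 * (1 + 10/100)
= 3000 * (1 + 0.1)
= 3000 * 1.1
= 3300.0

3300.0 EHP


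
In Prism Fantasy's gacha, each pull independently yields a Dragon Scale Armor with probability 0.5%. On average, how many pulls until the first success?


Expected pulls for a geometric distribution = 1/p = 100 / rate%
= 100 / 0.5
= 200.0

200.0 pulls


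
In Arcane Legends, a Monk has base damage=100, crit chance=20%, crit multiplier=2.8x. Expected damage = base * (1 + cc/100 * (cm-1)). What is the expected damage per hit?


E[dmg] = base * (1 + crit_chance * (crit_mult - 1))
cc as decimal = 20/100 = 0.2
cm - 1 = 2.8 - 1 = 1.8
Bonus factor = 0.2 * 1.8 = 0.36
Total multiplier = 1 + 0.36 = 1.36
Expected damage = 100 * 1.36 = 136.00

136.00 damage


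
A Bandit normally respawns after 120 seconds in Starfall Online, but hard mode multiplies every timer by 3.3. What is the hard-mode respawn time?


Respawn time = base * multiplier
= 120 * 3.3
= 396.0 seconds

396.0 seconds


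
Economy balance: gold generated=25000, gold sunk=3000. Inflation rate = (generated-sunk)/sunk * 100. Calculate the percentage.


Net gold = 25000 - 3000 = 22000
Inflation rate = net / sunk * 100 = 22000 / 3000 * 100
= 7.333333 * 100
= 733.33%

733.33%


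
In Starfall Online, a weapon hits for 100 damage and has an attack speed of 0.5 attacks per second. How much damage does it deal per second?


DPS = damage * attack_speed
= 100 * 0.5
= 50.0

50.0 DPS


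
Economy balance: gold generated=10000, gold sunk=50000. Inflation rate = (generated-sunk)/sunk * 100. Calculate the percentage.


Net gold = 10000 - 50000 = -40000
Inflation rate = net / sunk * 100 = -40000 / 50000 * 100
= -0.8 * 100
= -80.00%

-80.00%


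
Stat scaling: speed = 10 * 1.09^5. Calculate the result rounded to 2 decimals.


value = base * growth^level
= 10 * 1.09^5
= 10 * 1.538624
= 15.39

15.39 speed


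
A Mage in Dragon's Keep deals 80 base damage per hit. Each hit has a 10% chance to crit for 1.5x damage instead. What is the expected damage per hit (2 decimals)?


E[dmg] = base * (1 + crit_chance * (crit_mult - 1))
cc as decimal = 10/100 = 0.1
cm - 1 = 1.5 - 1 = 0.5
Bonus factor = 0.1 * 0.5 = 0.05
Total multiplier = 1 + 0.05 = 1.05
Expected damage = 80 * 1.05 = 84.00

84.00 damage


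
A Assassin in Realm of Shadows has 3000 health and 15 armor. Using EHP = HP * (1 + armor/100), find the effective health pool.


EHP = 3000 * (1 + 15/100)
= 3000 * (1 + 0.15)
= 3000 * 1.15
= 3450.0

3450.0 EHP


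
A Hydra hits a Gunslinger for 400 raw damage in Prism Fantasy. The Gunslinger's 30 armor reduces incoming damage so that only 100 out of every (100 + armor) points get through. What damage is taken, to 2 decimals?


actual = 400 * 100 / (100 + 30)
= 400 * 100 / 130
= 40000 / 130
= 307.69

307.69 damage


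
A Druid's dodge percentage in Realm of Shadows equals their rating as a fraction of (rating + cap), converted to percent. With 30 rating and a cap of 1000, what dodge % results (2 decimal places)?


dodge% = 30 / (30 + 1000) * 100
= 30 / 1030 * 100
= 0.029126 * 100
= 2.91%

2.91%


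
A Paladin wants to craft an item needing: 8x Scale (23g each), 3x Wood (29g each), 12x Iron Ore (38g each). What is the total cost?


Cost breakdown:
  Scale: 8 * 23 = 184
  Wood: 3 * 29 = 87
  Iron Ore: 12 * 38 = 456
Total = 184 + 87 + 456 = 727

727 gold


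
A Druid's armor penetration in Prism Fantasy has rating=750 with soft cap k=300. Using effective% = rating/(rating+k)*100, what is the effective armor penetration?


effective% = rating / (rating + k) * 100
= 750 / (750 + 300) * 100
= 750 / 1050 * 100
= 0.714286 * 100
= 71.43%

71.43%


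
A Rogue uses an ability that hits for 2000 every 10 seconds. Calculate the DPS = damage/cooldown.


DPS = damage / cooldown
= 2000 / 10
= 200.00

200.00 DPS


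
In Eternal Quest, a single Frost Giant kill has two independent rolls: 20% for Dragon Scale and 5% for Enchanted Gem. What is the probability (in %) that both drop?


For independent events, P(both) = P(A) * P(B)
= 20% * 5%
= 100 / 100 %
= 1.0%

1.0%


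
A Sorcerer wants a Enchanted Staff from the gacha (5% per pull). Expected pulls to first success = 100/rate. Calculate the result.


Expected pulls for a geometric distribution = 1/p = 100 / rate%
= 100 / 5
= 20.0

20.0 pulls


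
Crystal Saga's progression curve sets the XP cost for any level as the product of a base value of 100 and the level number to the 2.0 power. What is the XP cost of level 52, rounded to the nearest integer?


XP = 100 * level^2.0
Substitute level = 52:
XP = 100 * 52^2.0
= 100 * 2704.0
= 270400

270400 XP


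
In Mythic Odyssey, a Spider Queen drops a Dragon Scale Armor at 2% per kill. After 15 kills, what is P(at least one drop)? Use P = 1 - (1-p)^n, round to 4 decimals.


P(at least one) = 1 - P(none) = 1 - (1-p)^n
p = 2/100 = 0.02
1 - p = 0.98
(1 - p)^15 = 0.98^15 = 0.738569
P(at least one) = 1 - 0.738569 = 0.2614

0.2614


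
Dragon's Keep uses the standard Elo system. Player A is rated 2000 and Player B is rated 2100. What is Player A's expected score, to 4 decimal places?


Elo expected score: Ea = 1/(1 + 10^((Rb-Ra)/400))
Rb - Ra = 2100 - 2000 = 100
(Rb-Ra)/400 = 100/400 = 0.25
10^0.25 = 1.778279
Ea = 1/(1 + 1.778279) = 1/2.778279 = 0.3599

0.3599


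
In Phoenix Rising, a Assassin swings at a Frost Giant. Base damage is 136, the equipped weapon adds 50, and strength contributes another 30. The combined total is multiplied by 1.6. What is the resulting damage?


Sum base + weapon + str = 136 + 50 + 30 = 216
Multiply by 1.6:
216 * 1.6 = 345.6

345.6 damage


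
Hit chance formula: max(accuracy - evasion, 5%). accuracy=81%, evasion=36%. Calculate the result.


accuracy - evasion = 81 - 36 = 45
Apply floor: max(45, 5) = 45
Hit chance = 45%

45%


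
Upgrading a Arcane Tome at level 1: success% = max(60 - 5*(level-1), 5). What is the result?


raw_rate = 60 - 5 * (1 - 1)
= 60 - 5 * 0
= 60 - 0
= 60
Apply floor: max(60, 5) = 60%

60%


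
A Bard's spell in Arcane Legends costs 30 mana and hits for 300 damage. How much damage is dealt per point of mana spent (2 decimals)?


Efficiency = damage / mana
= 300 / 30
= 10.00

10.00 dmg/mana


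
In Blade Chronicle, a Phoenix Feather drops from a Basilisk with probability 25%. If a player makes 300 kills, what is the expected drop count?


Expected drops = kills * (drop_rate / 100)
= 300 * (25 / 100)
= 300 * 0.25
= 75.0

75.0 drops


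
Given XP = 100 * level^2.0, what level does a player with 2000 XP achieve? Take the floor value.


XP = 100 * level^2.0, so level = (XP / 100)^(1/2.0)
= (2000 / 100)^(1/2.0)
= 20.0^0.5
= 4.4721
Floor: level = 4

level 4


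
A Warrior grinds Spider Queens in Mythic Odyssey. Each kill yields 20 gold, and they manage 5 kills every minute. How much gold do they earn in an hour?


Gold per minute = 20 * 5 = 100
Gold per hour = 100 * 60 = 6000

6000 gold/hour


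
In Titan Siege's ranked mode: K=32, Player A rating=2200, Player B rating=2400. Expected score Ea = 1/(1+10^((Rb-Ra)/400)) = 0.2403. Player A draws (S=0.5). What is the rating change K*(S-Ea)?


Elo update: delta = K * (S - Ea), where S = 0.5 (draws)
S - Ea = 0.5 - 0.2403 = 0.2597
Rating change = 32 * 0.2597
= 8.31

8.31 rating points


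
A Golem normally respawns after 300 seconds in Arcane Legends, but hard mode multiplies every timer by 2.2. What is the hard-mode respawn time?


Respawn time = base * multiplier
= 300 * 2.2
= 660.0 seconds

660.0 seconds


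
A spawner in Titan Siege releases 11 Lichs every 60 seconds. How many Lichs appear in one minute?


Spawns per minute = count * (60 / interval)
= 11 * (60 / 60)
= 11 * 1.0
= 11.0

11.0 per minute


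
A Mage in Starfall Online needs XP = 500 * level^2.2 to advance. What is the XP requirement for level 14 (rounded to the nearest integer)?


XP = 500 * level^2.2
Substitute level = 14:
XP = 500 * 14^2.2
= 500 * 332.2628
= 166131

166131 XP


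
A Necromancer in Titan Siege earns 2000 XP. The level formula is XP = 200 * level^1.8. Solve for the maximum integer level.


XP = 200 * level^1.8, so level = (XP / 200)^(1/1.8)
= (2000 / 200)^(1/1.8)
= 10.0^0.5556
= 3.5938
Floor: level = 3

level 3


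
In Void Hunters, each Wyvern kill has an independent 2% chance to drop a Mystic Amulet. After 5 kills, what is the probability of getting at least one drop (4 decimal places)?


P(at least one) = 1 - P(none) = 1 - (1-p)^n
p = 2/100 = 0.02
1 - p = 0.98
(1 - p)^5 = 0.98^5 = 0.903921
P(at least one) = 1 - 0.903921 = 0.0961

0.0961


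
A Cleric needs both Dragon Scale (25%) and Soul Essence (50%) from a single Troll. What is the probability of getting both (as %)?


For independent events, P(both) = P(A) * P(B)
= 25% * 50%
= 1250 / 100 %
= 12.5%

12.5%


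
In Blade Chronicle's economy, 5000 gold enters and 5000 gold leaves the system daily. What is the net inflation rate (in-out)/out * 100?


Net gold = 5000 - 5000 = 0
Inflation rate = net / sunk * 100 = 0 / 5000 * 100
= 0.0 * 100
= 0.00%

0.00%


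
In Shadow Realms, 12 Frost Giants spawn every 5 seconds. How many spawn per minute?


Spawns per minute = count * (60 / interval)
= 12 * (60 / 5)
= 12 * 12.0
= 144.0

144.0 per minute


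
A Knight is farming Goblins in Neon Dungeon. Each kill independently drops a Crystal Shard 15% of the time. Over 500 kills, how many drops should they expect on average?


Expected drops = kills * (drop_rate / 100)
= 500 * (15 / 100)
= 500 * 0.15
= 75.0

75.0 drops


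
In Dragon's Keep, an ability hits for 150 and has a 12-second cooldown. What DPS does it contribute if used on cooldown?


DPS = damage / cooldown
= 150 / 12
= 12.50

12.50 DPS


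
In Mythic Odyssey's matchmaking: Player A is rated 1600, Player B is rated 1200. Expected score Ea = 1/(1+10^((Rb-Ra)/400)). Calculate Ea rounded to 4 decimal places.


Elo expected score: Ea = 1/(1 + 10^((Rb-Ra)/400))
Rb - Ra = 1200 - 1600 = -400
(Rb-Ra)/400 = -400/400 = -1.0
10^-1.0 = 0.1
Ea = 1/(1 + 0.1) = 1/1.1 = 0.9091

0.9091


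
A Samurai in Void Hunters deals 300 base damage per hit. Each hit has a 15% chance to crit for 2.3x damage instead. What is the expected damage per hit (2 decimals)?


E[dmg] = base * (1 + crit_chance * (crit_mult - 1))
cc as decimal = 15/100 = 0.15
cm - 1 = 2.3 - 1 = 1.3
Bonus factor = 0.15 * 1.3 = 0.195
Total multiplier = 1 + 0.195 = 1.195
Expected damage = 300 * 1.195 = 358.50

358.50 damage


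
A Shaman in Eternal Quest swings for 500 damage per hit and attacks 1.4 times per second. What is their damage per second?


DPS = damage * attack_speed
= 500 * 1.4
= 700.0

700.0 DPS


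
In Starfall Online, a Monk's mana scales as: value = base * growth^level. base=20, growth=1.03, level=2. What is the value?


value = base * growth^level
= 20 * 1.03^2
= 20 * 1.0609
= 21.22

21.22 mana


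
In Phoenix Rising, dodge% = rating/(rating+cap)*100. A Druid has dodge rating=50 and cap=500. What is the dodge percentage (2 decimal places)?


dodge% = 50 / (50 + 500) * 100
= 50 / 550 * 100
= 0.090909 * 100
= 9.09%

9.09%


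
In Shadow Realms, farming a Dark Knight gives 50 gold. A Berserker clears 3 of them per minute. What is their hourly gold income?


Gold per minute = 50 * 3 = 150
Gold per hour = 150 * 60 = 9000

9000 gold/hour


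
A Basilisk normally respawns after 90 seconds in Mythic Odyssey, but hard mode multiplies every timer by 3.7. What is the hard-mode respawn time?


Respawn time = base * multiplier
= 90 * 3.7
= 333.0 seconds

333.0 seconds


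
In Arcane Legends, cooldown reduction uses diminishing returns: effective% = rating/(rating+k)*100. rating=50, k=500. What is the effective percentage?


effective% = rating / (rating + k) * 100
= 50 / (50 + 500) * 100
= 50 / 550 * 100
= 0.090909 * 100
= 9.09%

9.09%


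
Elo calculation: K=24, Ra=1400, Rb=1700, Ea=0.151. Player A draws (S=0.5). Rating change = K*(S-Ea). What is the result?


Elo update: delta = K * (S - Ea), where S = 0.5 (draws)
S - Ea = 0.5 - 0.151 = 0.349
Rating change = 24 * 0.349
= 8.38

8.38 rating points


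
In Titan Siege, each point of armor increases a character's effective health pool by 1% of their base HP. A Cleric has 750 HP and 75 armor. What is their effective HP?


EHP = 750 * (1 + 75/100)
= 750 * (1 + 0.75)
= 750 * 1.75
= 1312.5

1312.5 EHP


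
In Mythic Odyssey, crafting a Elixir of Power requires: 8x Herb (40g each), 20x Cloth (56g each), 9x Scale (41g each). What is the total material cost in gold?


Cost breakdown:
  Herb: 8 * 40 = 320
  Cloth: 20 * 56 = 1120
  Scale: 9 * 41 = 369
Total = 320 + 1120 + 369 = 1809

1809 gold


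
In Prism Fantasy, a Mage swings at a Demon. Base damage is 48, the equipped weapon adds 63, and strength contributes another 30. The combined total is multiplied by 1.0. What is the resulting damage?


Sum base + weapon + str = 48 + 63 + 30 = 141
Multiply by 1.0:
141 * 1.0 = 141.0

141.0 damage


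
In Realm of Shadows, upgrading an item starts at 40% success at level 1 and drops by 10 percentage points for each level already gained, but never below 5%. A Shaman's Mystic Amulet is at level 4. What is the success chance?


raw_rate = 40 - 10 * (4 - 1)
= 40 - 10 * 3
= 40 - 30
= 10
Apply floor: max(10, 5) = 10%

10%


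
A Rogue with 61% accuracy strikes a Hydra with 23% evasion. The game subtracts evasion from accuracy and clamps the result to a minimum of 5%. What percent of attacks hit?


accuracy - evasion = 61 - 23 = 38
Apply floor: max(38, 5) = 38
Hit chance = 38%

38%


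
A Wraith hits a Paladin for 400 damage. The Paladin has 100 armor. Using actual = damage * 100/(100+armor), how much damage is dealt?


actual = 400 * 100 / (100 + 100)
= 400 * 100 / 200
= 40000 / 200
= 200.00

200.00 damage


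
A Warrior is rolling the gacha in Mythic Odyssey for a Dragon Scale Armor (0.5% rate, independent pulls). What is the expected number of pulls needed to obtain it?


Expected pulls for a geometric distribution = 1/p = 100 / rate%
= 100 / 0.5
= 200.0

200.0 pulls


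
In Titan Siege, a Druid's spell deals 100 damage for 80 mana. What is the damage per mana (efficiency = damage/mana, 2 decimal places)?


Efficiency = damage / mana
= 100 / 80
= 1.25

1.25 dmg/mana


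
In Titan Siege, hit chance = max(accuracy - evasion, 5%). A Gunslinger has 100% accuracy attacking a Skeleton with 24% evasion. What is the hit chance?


accuracy - evasion = 100 - 24 = 76
Apply floor: max(76, 5) = 76
Hit chance = 76%

76%


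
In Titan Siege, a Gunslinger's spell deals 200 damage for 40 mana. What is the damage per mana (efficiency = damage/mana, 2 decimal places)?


Efficiency = damage / mana
= 200 / 40
= 5.00

5.00 dmg/mana


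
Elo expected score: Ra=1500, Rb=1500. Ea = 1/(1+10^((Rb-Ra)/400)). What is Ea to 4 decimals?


Elo expected score: Ea = 1/(1 + 10^((Rb-Ra)/400))
Rb - Ra = 1500 - 1500 = 0
(Rb-Ra)/400 = 0/400 = 0.0
10^0.0 = 1.0
Ea = 1/(1 + 1.0) = 1/2.0 = 0.5000

0.5000


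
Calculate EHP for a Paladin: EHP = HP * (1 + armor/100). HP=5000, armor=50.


EHP = 5000 * (1 + 50/100)
= 5000 * (1 + 0.5)
= 5000 * 1.5
= 7500.0

7500.0 EHP


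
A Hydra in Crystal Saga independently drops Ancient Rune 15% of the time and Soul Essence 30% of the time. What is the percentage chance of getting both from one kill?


For independent events, P(both) = P(A) * P(B)
= 15% * 30%
= 450 / 100 %
= 4.5%

4.5%


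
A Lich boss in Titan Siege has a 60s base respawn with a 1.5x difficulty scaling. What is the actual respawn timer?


Respawn time = base * multiplier
= 60 * 1.5
= 90.0 seconds

90.0 seconds


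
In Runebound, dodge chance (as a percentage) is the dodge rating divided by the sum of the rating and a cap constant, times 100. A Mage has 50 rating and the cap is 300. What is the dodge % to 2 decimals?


dodge% = 50 / (50 + 300) * 100
= 50 / 350 * 100
= 0.142857 * 100
= 14.29%

14.29%


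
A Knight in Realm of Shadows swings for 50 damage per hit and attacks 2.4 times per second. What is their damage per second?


DPS = damage * attack_speed
= 50 * 2.4
= 120.0

120.0 DPS


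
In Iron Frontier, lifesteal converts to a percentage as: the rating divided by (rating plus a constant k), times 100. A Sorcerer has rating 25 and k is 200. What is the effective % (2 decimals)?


effective% = rating / (rating + k) * 100
= 25 / (25 + 200) * 100
= 25 / 225 * 100
= 0.111111 * 100
= 11.11%

11.11%


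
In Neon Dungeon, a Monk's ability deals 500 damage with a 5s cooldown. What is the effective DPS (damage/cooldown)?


DPS = damage / cooldown
= 500 / 5
= 100.00

100.00 DPS


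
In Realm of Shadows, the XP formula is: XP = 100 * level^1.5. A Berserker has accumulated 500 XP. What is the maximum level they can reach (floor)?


XP = 100 * level^1.5, so level = (XP / 100)^(1/1.5)
= (500 / 100)^(1/1.5)
= 5.0^0.6667
= 2.924
Floor: level = 2

level 2


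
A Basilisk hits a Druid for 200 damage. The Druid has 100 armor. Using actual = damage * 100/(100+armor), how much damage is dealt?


actual = 200 * 100 / (100 + 100)
= 200 * 100 / 200
= 20000 / 200
= 100.00

100.00 damage


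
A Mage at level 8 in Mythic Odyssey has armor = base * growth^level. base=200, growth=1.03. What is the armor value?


value = base * growth^level
= 200 * 1.03^8
= 200 * 1.26677
= 253.35

253.35 armor


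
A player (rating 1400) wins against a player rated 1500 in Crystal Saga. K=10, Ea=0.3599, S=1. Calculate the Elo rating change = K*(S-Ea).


Elo update: delta = K * (S - Ea), where S = 1 (wins)
S - Ea = 1 - 0.3599 = 0.6401
Rating change = 10 * 0.6401
= 6.40

6.40 rating points


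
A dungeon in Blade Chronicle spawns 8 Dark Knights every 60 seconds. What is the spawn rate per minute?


Spawns per minute = count * (60 / interval)
= 8 * (60 / 60)
= 8 * 1.0
= 8.0

8.0 per minute


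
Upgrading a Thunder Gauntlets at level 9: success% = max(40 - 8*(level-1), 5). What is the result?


raw_rate = 40 - 8 * (9 - 1)
= 40 - 8 * 8
= 40 - 64
= -24
Apply floor: max(-24, 5) = 5%

5%


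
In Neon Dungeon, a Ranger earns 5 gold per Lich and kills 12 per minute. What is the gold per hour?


Gold per minute = 5 * 12 = 60
Gold per hour = 60 * 60 = 3600

3600 gold/hour


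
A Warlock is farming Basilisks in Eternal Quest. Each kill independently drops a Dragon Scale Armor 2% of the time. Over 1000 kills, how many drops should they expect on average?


Expected drops = kills * (drop_rate / 100)
= 1000 * (2 / 100)
= 1000 * 0.02
= 20.0

20.0 drops


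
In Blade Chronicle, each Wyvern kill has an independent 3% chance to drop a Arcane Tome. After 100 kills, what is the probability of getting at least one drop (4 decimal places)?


P(at least one) = 1 - P(none) = 1 - (1-p)^n
p = 3/100 = 0.03
1 - p = 0.97
(1 - p)^100 = 0.97^100 = 0.047553
P(at least one) = 1 - 0.047553 = 0.9524

0.9524


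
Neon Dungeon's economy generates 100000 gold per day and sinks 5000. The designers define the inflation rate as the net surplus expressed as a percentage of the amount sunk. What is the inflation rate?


Net gold = 100000 - 5000 = 95000
Inflation rate = net / sunk * 100 = 95000 / 5000 * 100
= 19.0 * 100
= 1900.00%

1900.00%


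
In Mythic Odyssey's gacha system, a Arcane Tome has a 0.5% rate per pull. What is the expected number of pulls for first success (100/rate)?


Expected pulls for a geometric distribution = 1/p = 100 / rate%
= 100 / 0.5
= 200.0

200.0 pulls


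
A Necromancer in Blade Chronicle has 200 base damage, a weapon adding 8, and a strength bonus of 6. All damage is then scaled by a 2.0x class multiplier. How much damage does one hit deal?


Sum base + weapon + str = 200 + 8 + 6 = 214
Multiply by 2.0:
214 * 2.0 = 428.0

428.0 damage


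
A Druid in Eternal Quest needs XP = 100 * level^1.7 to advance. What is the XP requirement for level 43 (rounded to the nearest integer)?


XP = 100 * level^1.7
Substitute level = 43:
XP = 100 * 43^1.7
= 100 * 598.2688
= 59827

59827 XP


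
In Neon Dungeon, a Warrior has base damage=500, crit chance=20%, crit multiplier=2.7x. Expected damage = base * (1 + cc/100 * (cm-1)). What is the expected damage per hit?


E[dmg] = base * (1 + crit_chance * (crit_mult - 1))
cc as decimal = 20/100 = 0.2
cm - 1 = 2.7 - 1 = 1.7
Bonus factor = 0.2 * 1.7 = 0.34
Total multiplier = 1 + 0.34 = 1.34
Expected damage = 500 * 1.34 = 670.00

670.00 damage


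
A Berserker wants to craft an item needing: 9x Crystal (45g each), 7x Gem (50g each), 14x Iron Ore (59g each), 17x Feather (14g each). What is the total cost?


Cost breakdown:
  Crystal: 9 * 45 = 405
  Gem: 7 * 50 = 350
  Iron Ore: 14 * 59 = 826
  Feather: 17 * 14 = 238
Total = 405 + 350 + 826 + 238 = 1819

1819 gold


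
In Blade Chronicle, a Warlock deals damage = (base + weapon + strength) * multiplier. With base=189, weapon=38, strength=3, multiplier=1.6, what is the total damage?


Sum base + weapon + str = 189 + 38 + 3 = 230
Multiply by 1.6:
230 * 1.6 = 368.0

368.0 damage


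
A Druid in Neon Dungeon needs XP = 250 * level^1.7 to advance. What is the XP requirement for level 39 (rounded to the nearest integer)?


XP = 250 * level^1.7
Substitute level = 39:
XP = 250 * 39^1.7
= 250 * 506.7688
= 126692

126692 XP


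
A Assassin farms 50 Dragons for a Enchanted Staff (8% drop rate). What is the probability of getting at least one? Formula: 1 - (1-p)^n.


P(at least one) = 1 - P(none) = 1 - (1-p)^n
p = 8/100 = 0.08
1 - p = 0.92
(1 - p)^50 = 0.92^50 = 0.015466
P(at least one) = 1 - 0.015466 = 0.9845

0.9845


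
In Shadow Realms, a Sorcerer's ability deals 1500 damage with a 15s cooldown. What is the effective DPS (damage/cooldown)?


DPS = damage / cooldown
= 1500 / 15
= 100.00

100.00 DPS


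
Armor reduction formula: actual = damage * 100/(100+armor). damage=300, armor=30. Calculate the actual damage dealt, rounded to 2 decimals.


actual = 300 * 100 / (100 + 30)
= 300 * 100 / 130
= 30000 / 130
= 230.77

230.77 damage


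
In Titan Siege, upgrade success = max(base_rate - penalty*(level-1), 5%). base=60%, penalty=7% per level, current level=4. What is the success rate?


raw_rate = 60 - 7 * (4 - 1)
= 60 - 7 * 3
= 60 - 21
= 39
Apply floor: max(39, 5) = 39%

39%


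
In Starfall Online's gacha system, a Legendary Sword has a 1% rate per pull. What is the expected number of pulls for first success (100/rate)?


Expected pulls for a geometric distribution = 1/p = 100 / rate%
= 100 / 1
= 100.0

100.0 pulls


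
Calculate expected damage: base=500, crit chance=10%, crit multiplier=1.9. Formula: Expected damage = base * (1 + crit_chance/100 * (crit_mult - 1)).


E[dmg] = base * (1 + crit_chance * (crit_mult - 1))
cc as decimal = 10/100 = 0.1
cm - 1 = 1.9 - 1 = 0.9
Bonus factor = 0.1 * 0.9 = 0.09
Total multiplier = 1 + 0.09 = 1.09
Expected damage = 500 * 1.09 = 545.00

545.00 damage


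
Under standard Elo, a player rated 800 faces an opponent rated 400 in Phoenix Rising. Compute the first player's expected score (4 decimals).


Elo expected score: Ea = 1/(1 + 10^((Rb-Ra)/400))
Rb - Ra = 400 - 800 = -400
(Rb-Ra)/400 = -400/400 = -1.0
10^-1.0 = 0.1
Ea = 1/(1 + 0.1) = 1/1.1 = 0.9091

0.9091
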